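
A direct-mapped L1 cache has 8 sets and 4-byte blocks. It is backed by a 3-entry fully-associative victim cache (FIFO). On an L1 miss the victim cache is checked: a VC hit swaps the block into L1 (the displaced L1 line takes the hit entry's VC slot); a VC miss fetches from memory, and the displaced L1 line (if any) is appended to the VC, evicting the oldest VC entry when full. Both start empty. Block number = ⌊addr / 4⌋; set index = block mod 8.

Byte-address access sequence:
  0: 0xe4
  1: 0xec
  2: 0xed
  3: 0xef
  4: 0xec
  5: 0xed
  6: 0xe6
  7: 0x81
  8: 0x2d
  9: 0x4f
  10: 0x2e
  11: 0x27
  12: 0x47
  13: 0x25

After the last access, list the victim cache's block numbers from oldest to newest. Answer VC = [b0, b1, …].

VC = [19, 57, 17]

  [0] addr=0xe4 blk=57 s=1: MISS | VC []
  [1] addr=0xec blk=59 s=3: MISS | VC []
  [2] addr=0xed blk=59 s=3: L1-HIT | VC []
  [3] addr=0xef blk=59 s=3: L1-HIT | VC []
  [4] addr=0xec blk=59 s=3: L1-HIT | VC []
  [5] addr=0xed blk=59 s=3: L1-HIT | VC []
  [6] addr=0xe6 blk=57 s=1: L1-HIT | VC []
  [7] addr=0x81 blk=32 s=0: MISS | VC []
  [8] addr=0x2d blk=11 s=3: MISS | VC [59]
  [9] addr=0x4f blk=19 s=3: MISS | VC [59, 11]
  [10] addr=0x2e blk=11 s=3: VC-HIT | VC [59, 19]
  [11] addr=0x27 blk=9 s=1: MISS | VC [59, 19, 57]
  [12] addr=0x47 blk=17 s=1: MISS | VC [19, 57, 9]
  [13] addr=0x25 blk=9 s=1: VC-HIT | VC [19, 57, 17]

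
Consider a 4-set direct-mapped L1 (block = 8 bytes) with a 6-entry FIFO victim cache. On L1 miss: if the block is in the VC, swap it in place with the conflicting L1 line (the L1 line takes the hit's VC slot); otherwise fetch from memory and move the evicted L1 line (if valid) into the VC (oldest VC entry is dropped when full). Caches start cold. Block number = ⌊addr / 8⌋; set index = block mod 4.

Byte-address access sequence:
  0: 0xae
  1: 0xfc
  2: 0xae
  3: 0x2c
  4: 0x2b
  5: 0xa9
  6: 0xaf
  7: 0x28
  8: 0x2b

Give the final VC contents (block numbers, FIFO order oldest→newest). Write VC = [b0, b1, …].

  [0] addr=0xae blk=21 s=1: MISS | VC []
  [1] addr=0xfc blk=31 s=3: MISS | VC []
  [2] addr=0xae blk=21 s=1: L1-HIT | VC []
  [3] addr=0x2c blk=5 s=1: MISS | VC [21]
  [4] addr=0x2b blk=5 s=1: L1-HIT | VC [21]
  [5] addr=0xa9 blk=21 s=1: VC-HIT | VC [5]
  [6] addr=0xaf blk=21 s=1: L1-HIT | VC [5]
  [7] addr=0x28 blk=5 s=1: VC-HIT | VC [21]
  [8] addr=0x2b blk=5 s=1: L1-HIT | VC [21]

VC = [21]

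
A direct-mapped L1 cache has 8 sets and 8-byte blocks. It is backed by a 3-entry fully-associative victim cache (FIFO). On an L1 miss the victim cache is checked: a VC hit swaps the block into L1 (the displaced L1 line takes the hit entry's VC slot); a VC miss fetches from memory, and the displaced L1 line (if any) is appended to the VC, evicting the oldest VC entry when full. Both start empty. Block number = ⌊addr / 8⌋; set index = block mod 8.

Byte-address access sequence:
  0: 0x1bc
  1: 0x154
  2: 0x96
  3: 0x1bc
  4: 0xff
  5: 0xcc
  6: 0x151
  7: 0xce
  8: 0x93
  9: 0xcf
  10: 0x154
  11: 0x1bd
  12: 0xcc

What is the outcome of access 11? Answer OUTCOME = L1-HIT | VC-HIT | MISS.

OUTCOME = VC-HIT

  [0] addr=0x1bc blk=55 s=7: MISS | VC []
  [1] addr=0x154 blk=42 s=2: MISS | VC []
  [2] addr=0x96 blk=18 s=2: MISS | VC [42]
  [3] addr=0x1bc blk=55 s=7: L1-HIT | VC [42]
  [4] addr=0xff blk=31 s=7: MISS | VC [42, 55]
  [5] addr=0xcc blk=25 s=1: MISS | VC [42, 55]
  [6] addr=0x151 blk=42 s=2: VC-HIT | VC [18, 55]
  [7] addr=0xce blk=25 s=1: L1-HIT | VC [18, 55]
  [8] addr=0x93 blk=18 s=2: VC-HIT | VC [42, 55]
  [9] addr=0xcf blk=25 s=1: L1-HIT | VC [42, 55]
  [10] addr=0x154 blk=42 s=2: VC-HIT | VC [18, 55]
  [11] addr=0x1bd blk=55 s=7: VC-HIT | VC [18, 31]
  [12] addr=0xcc blk=25 s=1: L1-HIT | VC [18, 31]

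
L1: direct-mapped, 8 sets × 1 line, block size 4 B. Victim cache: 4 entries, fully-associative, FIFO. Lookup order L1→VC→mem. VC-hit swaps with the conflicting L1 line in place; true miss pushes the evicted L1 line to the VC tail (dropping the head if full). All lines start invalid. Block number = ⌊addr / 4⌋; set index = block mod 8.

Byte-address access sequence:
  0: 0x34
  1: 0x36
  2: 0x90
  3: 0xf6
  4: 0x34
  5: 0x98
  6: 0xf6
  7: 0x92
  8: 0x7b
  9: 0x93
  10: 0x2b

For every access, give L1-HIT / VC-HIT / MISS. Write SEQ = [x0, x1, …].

SEQ = [MISS, L1-HIT, MISS, MISS, VC-HIT, MISS, VC-HIT, L1-HIT, MISS, L1-HIT, MISS]

0: 0x34 (blk 13, set 5) → MISS  vc=[]
1: 0x36 (blk 13, set 5) → L1-HIT  vc=[]
2: 0x90 (blk 36, set 4) → MISS  vc=[]
3: 0xf6 (blk 61, set 5) → MISS  vc=[13]
4: 0x34 (blk 13, set 5) → VC-HIT  vc=[61]
5: 0x98 (blk 38, set 6) → MISS  vc=[61]
6: 0xf6 (blk 61, set 5) → VC-HIT  vc=[13]
7: 0x92 (blk 36, set 4) → L1-HIT  vc=[13]
8: 0x7b (blk 30, set 6) → MISS  vc=[13, 38]
9: 0x93 (blk 36, set 4) → L1-HIT  vc=[13, 38]
10: 0x2b (blk 10, set 2) → MISS  vc=[13, 38]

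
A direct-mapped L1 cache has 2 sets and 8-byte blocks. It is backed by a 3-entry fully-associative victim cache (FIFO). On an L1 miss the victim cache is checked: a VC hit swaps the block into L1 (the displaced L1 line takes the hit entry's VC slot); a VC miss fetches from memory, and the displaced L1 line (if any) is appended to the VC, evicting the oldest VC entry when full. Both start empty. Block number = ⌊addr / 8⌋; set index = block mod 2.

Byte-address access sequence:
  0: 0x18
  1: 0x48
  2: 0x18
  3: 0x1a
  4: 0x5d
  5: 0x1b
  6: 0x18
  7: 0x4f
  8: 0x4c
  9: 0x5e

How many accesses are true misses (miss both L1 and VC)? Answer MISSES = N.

MISSES = 3

0: 0x18 (blk 3, set 1) → MISS  vc=[]
1: 0x48 (blk 9, set 1) → MISS  vc=[3]
2: 0x18 (blk 3, set 1) → VC-HIT  vc=[9]
3: 0x1a (blk 3, set 1) → L1-HIT  vc=[9]
4: 0x5d (blk 11, set 1) → MISS  vc=[9, 3]
5: 0x1b (blk 3, set 1) → VC-HIT  vc=[9, 11]
6: 0x18 (blk 3, set 1) → L1-HIT  vc=[9, 11]
7: 0x4f (blk 9, set 1) → VC-HIT  vc=[3, 11]
8: 0x4c (blk 9, set 1) → L1-HIT  vc=[3, 11]
9: 0x5e (blk 11, set 1) → VC-HIT  vc=[3, 9]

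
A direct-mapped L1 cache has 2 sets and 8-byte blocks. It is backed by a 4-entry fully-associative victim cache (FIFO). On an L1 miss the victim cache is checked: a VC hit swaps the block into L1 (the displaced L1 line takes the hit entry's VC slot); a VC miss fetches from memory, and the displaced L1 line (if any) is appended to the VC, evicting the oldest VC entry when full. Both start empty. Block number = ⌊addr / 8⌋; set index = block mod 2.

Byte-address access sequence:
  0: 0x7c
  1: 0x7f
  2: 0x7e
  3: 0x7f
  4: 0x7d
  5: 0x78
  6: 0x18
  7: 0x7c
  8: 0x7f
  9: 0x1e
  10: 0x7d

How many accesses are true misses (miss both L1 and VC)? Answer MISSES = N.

MISSES = 2

0: 0x7c (blk 15, set 1) → MISS  vc=[]
1: 0x7f (blk 15, set 1) → L1-HIT  vc=[]
2: 0x7e (blk 15, set 1) → L1-HIT  vc=[]
3: 0x7f (blk 15, set 1) → L1-HIT  vc=[]
4: 0x7d (blk 15, set 1) → L1-HIT  vc=[]
5: 0x78 (blk 15, set 1) → L1-HIT  vc=[]
6: 0x18 (blk 3, set 1) → MISS  vc=[15]
7: 0x7c (blk 15, set 1) → VC-HIT  vc=[3]
8: 0x7f (blk 15, set 1) → L1-HIT  vc=[3]
9: 0x1e (blk 3, set 1) → VC-HIT  vc=[15]
10: 0x7d (blk 15, set 1) → VC-HIT  vc=[3]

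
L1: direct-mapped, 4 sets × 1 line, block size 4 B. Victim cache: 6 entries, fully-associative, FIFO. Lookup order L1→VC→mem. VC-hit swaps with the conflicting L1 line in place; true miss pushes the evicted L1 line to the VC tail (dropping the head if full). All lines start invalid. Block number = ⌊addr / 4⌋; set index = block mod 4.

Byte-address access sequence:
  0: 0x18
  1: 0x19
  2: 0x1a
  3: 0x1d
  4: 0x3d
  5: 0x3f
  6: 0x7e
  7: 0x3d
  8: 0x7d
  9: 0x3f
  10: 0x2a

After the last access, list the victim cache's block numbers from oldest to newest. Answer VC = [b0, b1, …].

  [0] addr=0x18 blk=6 s=2: MISS | VC []
  [1] addr=0x19 blk=6 s=2: L1-HIT | VC []
  [2] addr=0x1a blk=6 s=2: L1-HIT | VC []
  [3] addr=0x1d blk=7 s=3: MISS | VC []
  [4] addr=0x3d blk=15 s=3: MISS | VC [7]
  [5] addr=0x3f blk=15 s=3: L1-HIT | VC [7]
  [6] addr=0x7e blk=31 s=3: MISS | VC [7, 15]
  [7] addr=0x3d blk=15 s=3: VC-HIT | VC [7, 31]
  [8] addr=0x7d blk=31 s=3: VC-HIT | VC [7, 15]
  [9] addr=0x3f blk=15 s=3: VC-HIT | VC [7, 31]
  [10] addr=0x2a blk=10 s=2: MISS | VC [7, 31, 6]

VC = [7, 31, 6]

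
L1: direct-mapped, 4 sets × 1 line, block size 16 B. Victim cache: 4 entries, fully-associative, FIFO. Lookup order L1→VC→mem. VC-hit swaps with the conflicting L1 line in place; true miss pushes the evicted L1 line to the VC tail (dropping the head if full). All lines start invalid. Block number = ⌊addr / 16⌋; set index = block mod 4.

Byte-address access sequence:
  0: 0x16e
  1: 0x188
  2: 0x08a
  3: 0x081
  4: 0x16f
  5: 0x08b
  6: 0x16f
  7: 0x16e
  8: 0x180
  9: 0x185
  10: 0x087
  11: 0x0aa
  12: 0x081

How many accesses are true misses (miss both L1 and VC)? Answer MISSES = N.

  [0] addr=0x16e blk=22 s=2: MISS | VC []
  [1] addr=0x188 blk=24 s=0: MISS | VC []
  [2] addr=0x8a blk=8 s=0: MISS | VC [24]
  [3] addr=0x81 blk=8 s=0: L1-HIT | VC [24]
  [4] addr=0x16f blk=22 s=2: L1-HIT | VC [24]
  [5] addr=0x8b blk=8 s=0: L1-HIT | VC [24]
  [6] addr=0x16f blk=22 s=2: L1-HIT | VC [24]
  [7] addr=0x16e blk=22 s=2: L1-HIT | VC [24]
  [8] addr=0x180 blk=24 s=0: VC-HIT | VC [8]
  [9] addr=0x185 blk=24 s=0: L1-HIT | VC [8]
  [10] addr=0x87 blk=8 s=0: VC-HIT | VC [24]
  [11] addr=0xaa blk=10 s=2: MISS | VC [24, 22]
  [12] addr=0x81 blk=8 s=0: L1-HIT | VC [24, 22]

MISSES = 4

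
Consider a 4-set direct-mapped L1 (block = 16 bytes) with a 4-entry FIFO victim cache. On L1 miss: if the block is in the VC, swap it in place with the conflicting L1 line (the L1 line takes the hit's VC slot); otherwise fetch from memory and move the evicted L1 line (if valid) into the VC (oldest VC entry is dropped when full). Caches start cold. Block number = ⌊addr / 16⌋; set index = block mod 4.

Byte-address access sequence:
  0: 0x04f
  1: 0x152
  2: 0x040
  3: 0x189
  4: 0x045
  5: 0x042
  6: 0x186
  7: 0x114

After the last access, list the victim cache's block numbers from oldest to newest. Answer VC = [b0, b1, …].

VC = [4, 21]

  [0] addr=0x4f blk=4 s=0: MISS | VC []
  [1] addr=0x152 blk=21 s=1: MISS | VC []
  [2] addr=0x40 blk=4 s=0: L1-HIT | VC []
  [3] addr=0x189 blk=24 s=0: MISS | VC [4]
  [4] addr=0x45 blk=4 s=0: VC-HIT | VC [24]
  [5] addr=0x42 blk=4 s=0: L1-HIT | VC [24]
  [6] addr=0x186 blk=24 s=0: VC-HIT | VC [4]
  [7] addr=0x114 blk=17 s=1: MISS | VC [4, 21]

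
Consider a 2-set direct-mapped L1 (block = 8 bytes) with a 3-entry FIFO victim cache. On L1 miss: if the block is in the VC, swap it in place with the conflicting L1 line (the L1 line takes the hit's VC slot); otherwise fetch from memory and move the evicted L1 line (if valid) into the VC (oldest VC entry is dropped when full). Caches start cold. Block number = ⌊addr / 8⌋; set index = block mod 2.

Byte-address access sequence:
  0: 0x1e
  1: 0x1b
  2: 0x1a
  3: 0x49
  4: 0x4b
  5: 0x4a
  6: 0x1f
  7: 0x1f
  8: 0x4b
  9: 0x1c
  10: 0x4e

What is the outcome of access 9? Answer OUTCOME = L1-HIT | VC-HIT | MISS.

OUTCOME = VC-HIT

  [0] addr=0x1e blk=3 s=1: MISS | VC []
  [1] addr=0x1b blk=3 s=1: L1-HIT | VC []
  [2] addr=0x1a blk=3 s=1: L1-HIT | VC []
  [3] addr=0x49 blk=9 s=1: MISS | VC [3]
  [4] addr=0x4b blk=9 s=1: L1-HIT | VC [3]
  [5] addr=0x4a blk=9 s=1: L1-HIT | VC [3]
  [6] addr=0x1f blk=3 s=1: VC-HIT | VC [9]
  [7] addr=0x1f blk=3 s=1: L1-HIT | VC [9]
  [8] addr=0x4b blk=9 s=1: VC-HIT | VC [3]
  [9] addr=0x1c blk=3 s=1: VC-HIT | VC [9]
  [10] addr=0x4e blk=9 s=1: VC-HIT | VC [3]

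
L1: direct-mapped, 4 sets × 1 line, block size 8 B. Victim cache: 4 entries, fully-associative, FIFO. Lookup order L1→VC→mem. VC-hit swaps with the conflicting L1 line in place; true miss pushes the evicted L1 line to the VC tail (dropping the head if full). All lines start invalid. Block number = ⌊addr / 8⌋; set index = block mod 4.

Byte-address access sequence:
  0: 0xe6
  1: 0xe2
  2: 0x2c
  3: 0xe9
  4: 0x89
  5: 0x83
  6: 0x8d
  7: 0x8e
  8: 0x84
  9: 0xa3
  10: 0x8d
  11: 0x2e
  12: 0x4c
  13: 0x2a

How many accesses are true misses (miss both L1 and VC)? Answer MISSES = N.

MISSES = 7

  [0] addr=0xe6 blk=28 s=0: MISS | VC []
  [1] addr=0xe2 blk=28 s=0: L1-HIT | VC []
  [2] addr=0x2c blk=5 s=1: MISS | VC []
  [3] addr=0xe9 blk=29 s=1: MISS | VC [5]
  [4] addr=0x89 blk=17 s=1: MISS | VC [5, 29]
  [5] addr=0x83 blk=16 s=0: MISS | VC [5, 29, 28]
  [6] addr=0x8d blk=17 s=1: L1-HIT | VC [5, 29, 28]
  [7] addr=0x8e blk=17 s=1: L1-HIT | VC [5, 29, 28]
  [8] addr=0x84 blk=16 s=0: L1-HIT | VC [5, 29, 28]
  [9] addr=0xa3 blk=20 s=0: MISS | VC [5, 29, 28, 16]
  [10] addr=0x8d blk=17 s=1: L1-HIT | VC [5, 29, 28, 16]
  [11] addr=0x2e blk=5 s=1: VC-HIT | VC [17, 29, 28, 16]
  [12] addr=0x4c blk=9 s=1: MISS | VC [29, 28, 16, 5]
  [13] addr=0x2a blk=5 s=1: VC-HIT | VC [29, 28, 16, 9]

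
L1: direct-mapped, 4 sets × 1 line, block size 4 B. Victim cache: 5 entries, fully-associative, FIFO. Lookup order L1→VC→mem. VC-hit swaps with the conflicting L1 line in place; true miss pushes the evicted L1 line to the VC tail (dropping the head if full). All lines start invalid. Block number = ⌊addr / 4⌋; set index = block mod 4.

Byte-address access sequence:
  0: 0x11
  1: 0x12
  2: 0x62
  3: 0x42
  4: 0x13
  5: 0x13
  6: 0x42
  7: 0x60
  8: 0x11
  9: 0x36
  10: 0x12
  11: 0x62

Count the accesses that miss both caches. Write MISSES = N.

  [0] addr=0x11 blk=4 s=0: MISS | VC []
  [1] addr=0x12 blk=4 s=0: L1-HIT | VC []
  [2] addr=0x62 blk=24 s=0: MISS | VC [4]
  [3] addr=0x42 blk=16 s=0: MISS | VC [4, 24]
  [4] addr=0x13 blk=4 s=0: VC-HIT | VC [16, 24]
  [5] addr=0x13 blk=4 s=0: L1-HIT | VC [16, 24]
  [6] addr=0x42 blk=16 s=0: VC-HIT | VC [4, 24]
  [7] addr=0x60 blk=24 s=0: VC-HIT | VC [4, 16]
  [8] addr=0x11 blk=4 s=0: VC-HIT | VC [24, 16]
  [9] addr=0x36 blk=13 s=1: MISS | VC [24, 16]
  [10] addr=0x12 blk=4 s=0: L1-HIT | VC [24, 16]
  [11] addr=0x62 blk=24 s=0: VC-HIT | VC [4, 16]

MISSES = 4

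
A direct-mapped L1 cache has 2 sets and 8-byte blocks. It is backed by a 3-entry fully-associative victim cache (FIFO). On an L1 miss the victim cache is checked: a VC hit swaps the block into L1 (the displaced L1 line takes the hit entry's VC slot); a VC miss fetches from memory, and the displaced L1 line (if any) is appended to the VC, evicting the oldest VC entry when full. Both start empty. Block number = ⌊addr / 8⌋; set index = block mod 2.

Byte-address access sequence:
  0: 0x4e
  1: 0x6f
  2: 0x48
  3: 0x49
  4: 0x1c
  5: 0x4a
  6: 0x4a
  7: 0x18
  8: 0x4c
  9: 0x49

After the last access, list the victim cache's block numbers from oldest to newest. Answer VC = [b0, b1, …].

VC = [13, 3]

#0 0x4e→b9/s1 MISS; vc=[]
#1 0x6f→b13/s1 MISS; vc=[9]
#2 0x48→b9/s1 VC-HIT; vc=[13]
#3 0x49→b9/s1 L1-HIT; vc=[13]
#4 0x1c→b3/s1 MISS; vc=[13,9]
#5 0x4a→b9/s1 VC-HIT; vc=[13,3]
#6 0x4a→b9/s1 L1-HIT; vc=[13,3]
#7 0x18→b3/s1 VC-HIT; vc=[13,9]
#8 0x4c→b9/s1 VC-HIT; vc=[13,3]
#9 0x49→b9/s1 L1-HIT; vc=[13,3]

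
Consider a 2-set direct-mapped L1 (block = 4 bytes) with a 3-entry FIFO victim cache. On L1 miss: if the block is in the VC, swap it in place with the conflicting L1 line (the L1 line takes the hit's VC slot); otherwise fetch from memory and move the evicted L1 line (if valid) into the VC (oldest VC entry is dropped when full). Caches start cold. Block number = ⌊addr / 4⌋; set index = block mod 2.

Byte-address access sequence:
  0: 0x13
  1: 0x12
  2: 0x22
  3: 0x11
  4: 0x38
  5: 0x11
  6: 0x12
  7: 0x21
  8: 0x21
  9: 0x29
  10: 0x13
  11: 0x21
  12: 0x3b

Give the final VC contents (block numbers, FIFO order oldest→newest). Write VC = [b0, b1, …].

VC = [10, 8, 4]

#0 0x13→b4/s0 MISS; vc=[]
#1 0x12→b4/s0 L1-HIT; vc=[]
#2 0x22→b8/s0 MISS; vc=[4]
#3 0x11→b4/s0 VC-HIT; vc=[8]
#4 0x38→b14/s0 MISS; vc=[8,4]
#5 0x11→b4/s0 VC-HIT; vc=[8,14]
#6 0x12→b4/s0 L1-HIT; vc=[8,14]
#7 0x21→b8/s0 VC-HIT; vc=[4,14]
#8 0x21→b8/s0 L1-HIT; vc=[4,14]
#9 0x29→b10/s0 MISS; vc=[4,14,8]
#10 0x13→b4/s0 VC-HIT; vc=[10,14,8]
#11 0x21→b8/s0 VC-HIT; vc=[10,14,4]
#12 0x3b→b14/s0 VC-HIT; vc=[10,8,4]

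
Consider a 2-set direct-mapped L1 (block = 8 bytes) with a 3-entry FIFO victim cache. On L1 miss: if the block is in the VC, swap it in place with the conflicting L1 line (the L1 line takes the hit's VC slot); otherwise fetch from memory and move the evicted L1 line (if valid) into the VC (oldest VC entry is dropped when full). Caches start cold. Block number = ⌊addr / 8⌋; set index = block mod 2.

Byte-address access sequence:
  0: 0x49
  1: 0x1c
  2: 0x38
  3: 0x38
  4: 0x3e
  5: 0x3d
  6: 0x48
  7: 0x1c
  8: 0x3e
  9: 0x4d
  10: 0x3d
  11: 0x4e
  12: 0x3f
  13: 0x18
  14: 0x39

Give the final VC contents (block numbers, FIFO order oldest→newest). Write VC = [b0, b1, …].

VC = [3, 9]

  [0] addr=0x49 blk=9 s=1: MISS | VC []
  [1] addr=0x1c blk=3 s=1: MISS | VC [9]
  [2] addr=0x38 blk=7 s=1: MISS | VC [9, 3]
  [3] addr=0x38 blk=7 s=1: L1-HIT | VC [9, 3]
  [4] addr=0x3e blk=7 s=1: L1-HIT | VC [9, 3]
  [5] addr=0x3d blk=7 s=1: L1-HIT | VC [9, 3]
  [6] addr=0x48 blk=9 s=1: VC-HIT | VC [7, 3]
  [7] addr=0x1c blk=3 s=1: VC-HIT | VC [7, 9]
  [8] addr=0x3e blk=7 s=1: VC-HIT | VC [3, 9]
  [9] addr=0x4d blk=9 s=1: VC-HIT | VC [3, 7]
  [10] addr=0x3d blk=7 s=1: VC-HIT | VC [3, 9]
  [11] addr=0x4e blk=9 s=1: VC-HIT | VC [3, 7]
  [12] addr=0x3f blk=7 s=1: VC-HIT | VC [3, 9]
  [13] addr=0x18 blk=3 s=1: VC-HIT | VC [7, 9]
  [14] addr=0x39 blk=7 s=1: VC-HIT | VC [3, 9]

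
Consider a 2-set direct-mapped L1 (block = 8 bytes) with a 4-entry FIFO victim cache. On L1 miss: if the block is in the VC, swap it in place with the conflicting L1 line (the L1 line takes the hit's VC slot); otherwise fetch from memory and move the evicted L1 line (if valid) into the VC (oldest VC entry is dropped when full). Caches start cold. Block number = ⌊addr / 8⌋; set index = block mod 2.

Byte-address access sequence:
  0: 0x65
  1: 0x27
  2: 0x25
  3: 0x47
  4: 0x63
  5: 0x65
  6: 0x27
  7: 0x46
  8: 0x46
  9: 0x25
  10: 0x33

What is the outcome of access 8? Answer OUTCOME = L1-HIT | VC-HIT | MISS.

  [0] addr=0x65 blk=12 s=0: MISS | VC []
  [1] addr=0x27 blk=4 s=0: MISS | VC [12]
  [2] addr=0x25 blk=4 s=0: L1-HIT | VC [12]
  [3] addr=0x47 blk=8 s=0: MISS | VC [12, 4]
  [4] addr=0x63 blk=12 s=0: VC-HIT | VC [8, 4]
  [5] addr=0x65 blk=12 s=0: L1-HIT | VC [8, 4]
  [6] addr=0x27 blk=4 s=0: VC-HIT | VC [8, 12]
  [7] addr=0x46 blk=8 s=0: VC-HIT | VC [4, 12]
  [8] addr=0x46 blk=8 s=0: L1-HIT | VC [4, 12]
  [9] addr=0x25 blk=4 s=0: VC-HIT | VC [8, 12]
  [10] addr=0x33 blk=6 s=0: MISS | VC [8, 12, 4]

OUTCOME = L1-HIT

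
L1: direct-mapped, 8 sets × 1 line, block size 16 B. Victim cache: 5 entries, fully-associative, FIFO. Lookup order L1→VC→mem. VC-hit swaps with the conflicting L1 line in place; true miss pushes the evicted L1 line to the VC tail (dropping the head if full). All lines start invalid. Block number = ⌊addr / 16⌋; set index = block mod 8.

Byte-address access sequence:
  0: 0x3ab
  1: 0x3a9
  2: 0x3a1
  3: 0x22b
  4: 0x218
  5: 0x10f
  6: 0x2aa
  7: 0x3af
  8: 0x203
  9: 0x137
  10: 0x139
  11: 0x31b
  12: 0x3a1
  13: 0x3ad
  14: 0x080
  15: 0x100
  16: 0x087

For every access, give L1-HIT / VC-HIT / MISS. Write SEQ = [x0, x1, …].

SEQ = [MISS, L1-HIT, L1-HIT, MISS, MISS, MISS, MISS, VC-HIT, MISS, MISS, L1-HIT, MISS, L1-HIT, L1-HIT, MISS, VC-HIT, VC-HIT]

0: 0x3ab (blk 58, set 2) → MISS  vc=[]
1: 0x3a9 (blk 58, set 2) → L1-HIT  vc=[]
2: 0x3a1 (blk 58, set 2) → L1-HIT  vc=[]
3: 0x22b (blk 34, set 2) → MISS  vc=[58]
4: 0x218 (blk 33, set 1) → MISS  vc=[58]
5: 0x10f (blk 16, set 0) → MISS  vc=[58]
6: 0x2aa (blk 42, set 2) → MISS  vc=[58, 34]
7: 0x3af (blk 58, set 2) → VC-HIT  vc=[42, 34]
8: 0x203 (blk 32, set 0) → MISS  vc=[42, 34, 16]
9: 0x137 (blk 19, set 3) → MISS  vc=[42, 34, 16]
10: 0x139 (blk 19, set 3) → L1-HIT  vc=[42, 34, 16]
11: 0x31b (blk 49, set 1) → MISS  vc=[42, 34, 16, 33]
12: 0x3a1 (blk 58, set 2) → L1-HIT  vc=[42, 34, 16, 33]
13: 0x3ad (blk 58, set 2) → L1-HIT  vc=[42, 34, 16, 33]
14: 0x80 (blk 8, set 0) → MISS  vc=[42, 34, 16, 33, 32]
15: 0x100 (blk 16, set 0) → VC-HIT  vc=[42, 34, 8, 33, 32]
16: 0x87 (blk 8, set 0) → VC-HIT  vc=[42, 34, 16, 33, 32]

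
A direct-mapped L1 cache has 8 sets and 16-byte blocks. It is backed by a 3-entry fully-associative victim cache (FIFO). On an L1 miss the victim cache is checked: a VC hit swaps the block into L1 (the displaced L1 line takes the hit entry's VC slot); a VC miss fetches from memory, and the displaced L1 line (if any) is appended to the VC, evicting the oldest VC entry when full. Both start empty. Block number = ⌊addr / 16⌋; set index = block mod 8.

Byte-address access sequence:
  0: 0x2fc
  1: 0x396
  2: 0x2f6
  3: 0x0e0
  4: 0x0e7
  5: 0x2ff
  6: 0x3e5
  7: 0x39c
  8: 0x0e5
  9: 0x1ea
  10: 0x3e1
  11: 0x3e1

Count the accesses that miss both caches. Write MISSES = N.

0: 0x2fc (blk 47, set 7) → MISS  vc=[]
1: 0x396 (blk 57, set 1) → MISS  vc=[]
2: 0x2f6 (blk 47, set 7) → L1-HIT  vc=[]
3: 0xe0 (blk 14, set 6) → MISS  vc=[]
4: 0xe7 (blk 14, set 6) → L1-HIT  vc=[]
5: 0x2ff (blk 47, set 7) → L1-HIT  vc=[]
6: 0x3e5 (blk 62, set 6) → MISS  vc=[14]
7: 0x39c (blk 57, set 1) → L1-HIT  vc=[14]
8: 0xe5 (blk 14, set 6) → VC-HIT  vc=[62]
9: 0x1ea (blk 30, set 6) → MISS  vc=[62, 14]
10: 0x3e1 (blk 62, set 6) → VC-HIT  vc=[30, 14]
11: 0x3e1 (blk 62, set 6) → L1-HIT  vc=[30, 14]

MISSES = 5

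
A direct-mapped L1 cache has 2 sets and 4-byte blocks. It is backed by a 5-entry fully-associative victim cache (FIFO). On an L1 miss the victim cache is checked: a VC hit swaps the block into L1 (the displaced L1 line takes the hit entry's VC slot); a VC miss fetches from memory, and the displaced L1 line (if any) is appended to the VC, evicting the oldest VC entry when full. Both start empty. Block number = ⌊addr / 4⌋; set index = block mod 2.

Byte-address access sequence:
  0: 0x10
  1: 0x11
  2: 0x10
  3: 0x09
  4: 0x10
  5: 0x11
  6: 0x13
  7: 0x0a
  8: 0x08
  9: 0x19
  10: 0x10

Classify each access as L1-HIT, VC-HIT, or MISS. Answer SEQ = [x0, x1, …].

0: 0x10 (blk 4, set 0) → MISS  vc=[]
1: 0x11 (blk 4, set 0) → L1-HIT  vc=[]
2: 0x10 (blk 4, set 0) → L1-HIT  vc=[]
3: 0x9 (blk 2, set 0) → MISS  vc=[4]
4: 0x10 (blk 4, set 0) → VC-HIT  vc=[2]
5: 0x11 (blk 4, set 0) → L1-HIT  vc=[2]
6: 0x13 (blk 4, set 0) → L1-HIT  vc=[2]
7: 0xa (blk 2, set 0) → VC-HIT  vc=[4]
8: 0x8 (blk 2, set 0) → L1-HIT  vc=[4]
9: 0x19 (blk 6, set 0) → MISS  vc=[4, 2]
10: 0x10 (blk 4, set 0) → VC-HIT  vc=[6, 2]

SEQ = [MISS, L1-HIT, L1-HIT, MISS, VC-HIT, L1-HIT, L1-HIT, VC-HIT, L1-HIT, MISS, VC-HIT]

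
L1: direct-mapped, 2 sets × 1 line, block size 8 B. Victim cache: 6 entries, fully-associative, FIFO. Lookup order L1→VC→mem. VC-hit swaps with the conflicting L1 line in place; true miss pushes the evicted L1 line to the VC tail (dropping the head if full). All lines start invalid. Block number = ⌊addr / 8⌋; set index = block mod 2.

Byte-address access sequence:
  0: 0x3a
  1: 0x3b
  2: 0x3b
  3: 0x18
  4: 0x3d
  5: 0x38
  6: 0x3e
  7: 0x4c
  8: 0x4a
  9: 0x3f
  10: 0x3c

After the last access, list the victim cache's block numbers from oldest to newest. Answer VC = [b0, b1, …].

VC = [3, 9]

0: 0x3a (blk 7, set 1) → MISS  vc=[]
1: 0x3b (blk 7, set 1) → L1-HIT  vc=[]
2: 0x3b (blk 7, set 1) → L1-HIT  vc=[]
3: 0x18 (blk 3, set 1) → MISS  vc=[7]
4: 0x3d (blk 7, set 1) → VC-HIT  vc=[3]
5: 0x38 (blk 7, set 1) → L1-HIT  vc=[3]
6: 0x3e (blk 7, set 1) → L1-HIT  vc=[3]
7: 0x4c (blk 9, set 1) → MISS  vc=[3, 7]
8: 0x4a (blk 9, set 1) → L1-HIT  vc=[3, 7]
9: 0x3f (blk 7, set 1) → VC-HIT  vc=[3, 9]
10: 0x3c (blk 7, set 1) → L1-HIT  vc=[3, 9]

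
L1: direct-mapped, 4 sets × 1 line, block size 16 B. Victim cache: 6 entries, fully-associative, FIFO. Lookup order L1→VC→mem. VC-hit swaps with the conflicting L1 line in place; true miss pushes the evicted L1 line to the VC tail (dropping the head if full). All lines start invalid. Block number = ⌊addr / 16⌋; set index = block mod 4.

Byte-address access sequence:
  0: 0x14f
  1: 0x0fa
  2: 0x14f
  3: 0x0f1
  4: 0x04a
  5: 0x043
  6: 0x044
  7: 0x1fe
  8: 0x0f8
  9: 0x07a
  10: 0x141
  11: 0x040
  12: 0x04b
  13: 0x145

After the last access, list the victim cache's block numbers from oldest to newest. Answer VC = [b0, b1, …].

VC = [4, 31, 15]

0: 0x14f (blk 20, set 0) → MISS  vc=[]
1: 0xfa (blk 15, set 3) → MISS  vc=[]
2: 0x14f (blk 20, set 0) → L1-HIT  vc=[]
3: 0xf1 (blk 15, set 3) → L1-HIT  vc=[]
4: 0x4a (blk 4, set 0) → MISS  vc=[20]
5: 0x43 (blk 4, set 0) → L1-HIT  vc=[20]
6: 0x44 (blk 4, set 0) → L1-HIT  vc=[20]
7: 0x1fe (blk 31, set 3) → MISS  vc=[20, 15]
8: 0xf8 (blk 15, set 3) → VC-HIT  vc=[20, 31]
9: 0x7a (blk 7, set 3) → MISS  vc=[20, 31, 15]
10: 0x141 (blk 20, set 0) → VC-HIT  vc=[4, 31, 15]
11: 0x40 (blk 4, set 0) → VC-HIT  vc=[20, 31, 15]
12: 0x4b (blk 4, set 0) → L1-HIT  vc=[20, 31, 15]
13: 0x145 (blk 20, set 0) → VC-HIT  vc=[4, 31, 15]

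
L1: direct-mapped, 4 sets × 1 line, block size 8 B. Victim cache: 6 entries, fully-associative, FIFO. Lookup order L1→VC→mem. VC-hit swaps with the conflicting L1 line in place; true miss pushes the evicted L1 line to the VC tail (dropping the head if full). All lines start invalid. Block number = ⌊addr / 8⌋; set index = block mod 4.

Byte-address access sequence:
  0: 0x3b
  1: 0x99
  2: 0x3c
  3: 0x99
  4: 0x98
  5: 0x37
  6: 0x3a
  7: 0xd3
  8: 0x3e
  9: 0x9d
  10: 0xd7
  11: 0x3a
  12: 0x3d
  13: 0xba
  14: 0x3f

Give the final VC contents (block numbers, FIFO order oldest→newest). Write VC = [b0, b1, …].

0: 0x3b (blk 7, set 3) → MISS  vc=[]
1: 0x99 (blk 19, set 3) → MISS  vc=[7]
2: 0x3c (blk 7, set 3) → VC-HIT  vc=[19]
3: 0x99 (blk 19, set 3) → VC-HIT  vc=[7]
4: 0x98 (blk 19, set 3) → L1-HIT  vc=[7]
5: 0x37 (blk 6, set 2) → MISS  vc=[7]
6: 0x3a (blk 7, set 3) → VC-HIT  vc=[19]
7: 0xd3 (blk 26, set 2) → MISS  vc=[19, 6]
8: 0x3e (blk 7, set 3) → L1-HIT  vc=[19, 6]
9: 0x9d (blk 19, set 3) → VC-HIT  vc=[7, 6]
10: 0xd7 (blk 26, set 2) → L1-HIT  vc=[7, 6]
11: 0x3a (blk 7, set 3) → VC-HIT  vc=[19, 6]
12: 0x3d (blk 7, set 3) → L1-HIT  vc=[19, 6]
13: 0xba (blk 23, set 3) → MISS  vc=[19, 6, 7]
14: 0x3f (blk 7, set 3) → VC-HIT  vc=[19, 6, 23]

VC = [19, 6, 23]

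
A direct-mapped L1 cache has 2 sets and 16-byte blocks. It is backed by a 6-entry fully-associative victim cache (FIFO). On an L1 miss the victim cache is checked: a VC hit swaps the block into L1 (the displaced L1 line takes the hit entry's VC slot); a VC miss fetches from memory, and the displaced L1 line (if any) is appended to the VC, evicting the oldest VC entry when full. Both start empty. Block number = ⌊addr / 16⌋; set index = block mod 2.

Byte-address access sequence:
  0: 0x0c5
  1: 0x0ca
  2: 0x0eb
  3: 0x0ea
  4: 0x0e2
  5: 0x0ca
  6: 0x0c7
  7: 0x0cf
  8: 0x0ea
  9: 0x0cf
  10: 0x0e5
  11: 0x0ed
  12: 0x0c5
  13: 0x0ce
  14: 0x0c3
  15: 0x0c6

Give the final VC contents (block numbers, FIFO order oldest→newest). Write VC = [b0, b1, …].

VC = [14]

0: 0xc5 (blk 12, set 0) → MISS  vc=[]
1: 0xca (blk 12, set 0) → L1-HIT  vc=[]
2: 0xeb (blk 14, set 0) → MISS  vc=[12]
3: 0xea (blk 14, set 0) → L1-HIT  vc=[12]
4: 0xe2 (blk 14, set 0) → L1-HIT  vc=[12]
5: 0xca (blk 12, set 0) → VC-HIT  vc=[14]
6: 0xc7 (blk 12, set 0) → L1-HIT  vc=[14]
7: 0xcf (blk 12, set 0) → L1-HIT  vc=[14]
8: 0xea (blk 14, set 0) → VC-HIT  vc=[12]
9: 0xcf (blk 12, set 0) → VC-HIT  vc=[14]
10: 0xe5 (blk 14, set 0) → VC-HIT  vc=[12]
11: 0xed (blk 14, set 0) → L1-HIT  vc=[12]
12: 0xc5 (blk 12, set 0) → VC-HIT  vc=[14]
13: 0xce (blk 12, set 0) → L1-HIT  vc=[14]
14: 0xc3 (blk 12, set 0) → L1-HIT  vc=[14]
15: 0xc6 (blk 12, set 0) → L1-HIT  vc=[14]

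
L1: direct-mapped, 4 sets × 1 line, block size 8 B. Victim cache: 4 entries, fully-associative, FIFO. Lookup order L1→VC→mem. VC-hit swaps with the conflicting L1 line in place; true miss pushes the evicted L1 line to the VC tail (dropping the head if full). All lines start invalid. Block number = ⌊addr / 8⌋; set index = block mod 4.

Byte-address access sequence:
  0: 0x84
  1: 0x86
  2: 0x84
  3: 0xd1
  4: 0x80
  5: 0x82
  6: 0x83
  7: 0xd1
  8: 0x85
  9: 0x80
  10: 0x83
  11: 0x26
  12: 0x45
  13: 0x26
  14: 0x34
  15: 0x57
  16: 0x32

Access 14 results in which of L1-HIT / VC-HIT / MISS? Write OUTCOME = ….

0: 0x84 (blk 16, set 0) → MISS  vc=[]
1: 0x86 (blk 16, set 0) → L1-HIT  vc=[]
2: 0x84 (blk 16, set 0) → L1-HIT  vc=[]
3: 0xd1 (blk 26, set 2) → MISS  vc=[]
4: 0x80 (blk 16, set 0) → L1-HIT  vc=[]
5: 0x82 (blk 16, set 0) → L1-HIT  vc=[]
6: 0x83 (blk 16, set 0) → L1-HIT  vc=[]
7: 0xd1 (blk 26, set 2) → L1-HIT  vc=[]
8: 0x85 (blk 16, set 0) → L1-HIT  vc=[]
9: 0x80 (blk 16, set 0) → L1-HIT  vc=[]
10: 0x83 (blk 16, set 0) → L1-HIT  vc=[]
11: 0x26 (blk 4, set 0) → MISS  vc=[16]
12: 0x45 (blk 8, set 0) → MISS  vc=[16, 4]
13: 0x26 (blk 4, set 0) → VC-HIT  vc=[16, 8]
14: 0x34 (blk 6, set 2) → MISS  vc=[16, 8, 26]
15: 0x57 (blk 10, set 2) → MISS  vc=[16, 8, 26, 6]
16: 0x32 (blk 6, set 2) → VC-HIT  vc=[16, 8, 26, 10]

OUTCOME = MISS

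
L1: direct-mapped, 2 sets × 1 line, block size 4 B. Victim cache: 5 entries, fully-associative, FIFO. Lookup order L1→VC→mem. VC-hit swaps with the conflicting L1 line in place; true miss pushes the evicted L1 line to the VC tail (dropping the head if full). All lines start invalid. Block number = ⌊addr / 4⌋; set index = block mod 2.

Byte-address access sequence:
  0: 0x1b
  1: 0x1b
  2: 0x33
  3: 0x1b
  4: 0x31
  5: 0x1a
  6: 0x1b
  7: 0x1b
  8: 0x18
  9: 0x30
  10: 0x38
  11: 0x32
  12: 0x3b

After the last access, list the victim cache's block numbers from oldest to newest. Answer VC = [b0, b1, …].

  [0] addr=0x1b blk=6 s=0: MISS | VC []
  [1] addr=0x1b blk=6 s=0: L1-HIT | VC []
  [2] addr=0x33 blk=12 s=0: MISS | VC [6]
  [3] addr=0x1b blk=6 s=0: VC-HIT | VC [12]
  [4] addr=0x31 blk=12 s=0: VC-HIT | VC [6]
  [5] addr=0x1a blk=6 s=0: VC-HIT | VC [12]
  [6] addr=0x1b blk=6 s=0: L1-HIT | VC [12]
  [7] addr=0x1b blk=6 s=0: L1-HIT | VC [12]
  [8] addr=0x18 blk=6 s=0: L1-HIT | VC [12]
  [9] addr=0x30 blk=12 s=0: VC-HIT | VC [6]
  [10] addr=0x38 blk=14 s=0: MISS | VC [6, 12]
  [11] addr=0x32 blk=12 s=0: VC-HIT | VC [6, 14]
  [12] addr=0x3b blk=14 s=0: VC-HIT | VC [6, 12]

VC = [6, 12]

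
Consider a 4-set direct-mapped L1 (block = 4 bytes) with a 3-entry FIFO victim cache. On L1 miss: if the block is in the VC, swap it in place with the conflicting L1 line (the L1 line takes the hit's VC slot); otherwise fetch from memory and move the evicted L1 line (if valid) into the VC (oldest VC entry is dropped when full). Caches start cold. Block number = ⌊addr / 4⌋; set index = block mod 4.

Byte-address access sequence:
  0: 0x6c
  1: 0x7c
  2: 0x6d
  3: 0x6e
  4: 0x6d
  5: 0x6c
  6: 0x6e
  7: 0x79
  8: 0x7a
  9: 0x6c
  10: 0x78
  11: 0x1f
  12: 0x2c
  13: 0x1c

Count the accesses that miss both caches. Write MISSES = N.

0: 0x6c (blk 27, set 3) → MISS  vc=[]
1: 0x7c (blk 31, set 3) → MISS  vc=[27]
2: 0x6d (blk 27, set 3) → VC-HIT  vc=[31]
3: 0x6e (blk 27, set 3) → L1-HIT  vc=[31]
4: 0x6d (blk 27, set 3) → L1-HIT  vc=[31]
5: 0x6c (blk 27, set 3) → L1-HIT  vc=[31]
6: 0x6e (blk 27, set 3) → L1-HIT  vc=[31]
7: 0x79 (blk 30, set 2) → MISS  vc=[31]
8: 0x7a (blk 30, set 2) → L1-HIT  vc=[31]
9: 0x6c (blk 27, set 3) → L1-HIT  vc=[31]
10: 0x78 (blk 30, set 2) → L1-HIT  vc=[31]
11: 0x1f (blk 7, set 3) → MISS  vc=[31, 27]
12: 0x2c (blk 11, set 3) → MISS  vc=[31, 27, 7]
13: 0x1c (blk 7, set 3) → VC-HIT  vc=[31, 27, 11]

MISSES = 5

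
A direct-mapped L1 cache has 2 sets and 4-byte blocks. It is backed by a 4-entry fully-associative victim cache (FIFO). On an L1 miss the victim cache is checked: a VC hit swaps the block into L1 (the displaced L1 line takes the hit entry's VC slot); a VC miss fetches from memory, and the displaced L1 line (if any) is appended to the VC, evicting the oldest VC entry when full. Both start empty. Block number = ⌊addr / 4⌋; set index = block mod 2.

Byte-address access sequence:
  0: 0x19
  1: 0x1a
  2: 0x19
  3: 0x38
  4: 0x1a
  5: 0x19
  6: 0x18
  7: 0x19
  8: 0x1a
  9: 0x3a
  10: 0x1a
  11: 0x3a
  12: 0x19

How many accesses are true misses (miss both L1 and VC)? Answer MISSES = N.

  [0] addr=0x19 blk=6 s=0: MISS | VC []
  [1] addr=0x1a blk=6 s=0: L1-HIT | VC []
  [2] addr=0x19 blk=6 s=0: L1-HIT | VC []
  [3] addr=0x38 blk=14 s=0: MISS | VC [6]
  [4] addr=0x1a blk=6 s=0: VC-HIT | VC [14]
  [5] addr=0x19 blk=6 s=0: L1-HIT | VC [14]
  [6] addr=0x18 blk=6 s=0: L1-HIT | VC [14]
  [7] addr=0x19 blk=6 s=0: L1-HIT | VC [14]
  [8] addr=0x1a blk=6 s=0: L1-HIT | VC [14]
  [9] addr=0x3a blk=14 s=0: VC-HIT | VC [6]
  [10] addr=0x1a blk=6 s=0: VC-HIT | VC [14]
  [11] addr=0x3a blk=14 s=0: VC-HIT | VC [6]
  [12] addr=0x19 blk=6 s=0: VC-HIT | VC [14]

MISSES = 2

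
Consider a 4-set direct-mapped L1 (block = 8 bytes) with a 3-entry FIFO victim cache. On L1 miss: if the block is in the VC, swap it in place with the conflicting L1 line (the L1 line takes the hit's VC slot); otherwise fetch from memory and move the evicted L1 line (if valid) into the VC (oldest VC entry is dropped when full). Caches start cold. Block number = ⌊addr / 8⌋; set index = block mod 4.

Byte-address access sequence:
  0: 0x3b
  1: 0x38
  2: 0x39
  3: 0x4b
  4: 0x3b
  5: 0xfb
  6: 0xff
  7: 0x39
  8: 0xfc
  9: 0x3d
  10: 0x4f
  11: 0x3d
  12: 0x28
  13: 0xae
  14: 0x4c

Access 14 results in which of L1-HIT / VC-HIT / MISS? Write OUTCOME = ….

0: 0x3b (blk 7, set 3) → MISS  vc=[]
1: 0x38 (blk 7, set 3) → L1-HIT  vc=[]
2: 0x39 (blk 7, set 3) → L1-HIT  vc=[]
3: 0x4b (blk 9, set 1) → MISS  vc=[]
4: 0x3b (blk 7, set 3) → L1-HIT  vc=[]
5: 0xfb (blk 31, set 3) → MISS  vc=[7]
6: 0xff (blk 31, set 3) → L1-HIT  vc=[7]
7: 0x39 (blk 7, set 3) → VC-HIT  vc=[31]
8: 0xfc (blk 31, set 3) → VC-HIT  vc=[7]
9: 0x3d (blk 7, set 3) → VC-HIT  vc=[31]
10: 0x4f (blk 9, set 1) → L1-HIT  vc=[31]
11: 0x3d (blk 7, set 3) → L1-HIT  vc=[31]
12: 0x28 (blk 5, set 1) → MISS  vc=[31, 9]
13: 0xae (blk 21, set 1) → MISS  vc=[31, 9, 5]
14: 0x4c (blk 9, set 1) → VC-HIT  vc=[31, 21, 5]

OUTCOME = VC-HIT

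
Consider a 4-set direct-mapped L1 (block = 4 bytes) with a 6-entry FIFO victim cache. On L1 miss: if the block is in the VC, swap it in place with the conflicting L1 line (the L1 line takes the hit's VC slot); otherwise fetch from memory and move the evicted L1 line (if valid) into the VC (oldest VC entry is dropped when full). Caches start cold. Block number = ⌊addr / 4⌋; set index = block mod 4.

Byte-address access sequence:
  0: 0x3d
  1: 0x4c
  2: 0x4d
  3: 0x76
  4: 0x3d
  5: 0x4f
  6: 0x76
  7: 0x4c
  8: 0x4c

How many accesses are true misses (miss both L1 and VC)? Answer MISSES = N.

  [0] addr=0x3d blk=15 s=3: MISS | VC []
  [1] addr=0x4c blk=19 s=3: MISS | VC [15]
  [2] addr=0x4d blk=19 s=3: L1-HIT | VC [15]
  [3] addr=0x76 blk=29 s=1: MISS | VC [15]
  [4] addr=0x3d blk=15 s=3: VC-HIT | VC [19]
  [5] addr=0x4f blk=19 s=3: VC-HIT | VC [15]
  [6] addr=0x76 blk=29 s=1: L1-HIT | VC [15]
  [7] addr=0x4c blk=19 s=3: L1-HIT | VC [15]
  [8] addr=0x4c blk=19 s=3: L1-HIT | VC [15]

MISSES = 3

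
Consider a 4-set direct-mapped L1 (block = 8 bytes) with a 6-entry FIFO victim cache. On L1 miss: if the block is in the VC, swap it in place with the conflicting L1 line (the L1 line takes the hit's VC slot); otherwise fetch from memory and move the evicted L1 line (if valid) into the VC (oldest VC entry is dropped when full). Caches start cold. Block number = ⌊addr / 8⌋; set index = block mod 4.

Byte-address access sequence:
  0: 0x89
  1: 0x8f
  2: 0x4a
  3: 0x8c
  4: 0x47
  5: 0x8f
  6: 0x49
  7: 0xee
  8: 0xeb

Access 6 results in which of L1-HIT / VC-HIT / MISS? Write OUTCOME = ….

#0 0x89→b17/s1 MISS; vc=[]
#1 0x8f→b17/s1 L1-HIT; vc=[]
#2 0x4a→b9/s1 MISS; vc=[17]
#3 0x8c→b17/s1 VC-HIT; vc=[9]
#4 0x47→b8/s0 MISS; vc=[9]
#5 0x8f→b17/s1 L1-HIT; vc=[9]
#6 0x49→b9/s1 VC-HIT; vc=[17]
#7 0xee→b29/s1 MISS; vc=[17,9]
#8 0xeb→b29/s1 L1-HIT; vc=[17,9]

OUTCOME = VC-HIT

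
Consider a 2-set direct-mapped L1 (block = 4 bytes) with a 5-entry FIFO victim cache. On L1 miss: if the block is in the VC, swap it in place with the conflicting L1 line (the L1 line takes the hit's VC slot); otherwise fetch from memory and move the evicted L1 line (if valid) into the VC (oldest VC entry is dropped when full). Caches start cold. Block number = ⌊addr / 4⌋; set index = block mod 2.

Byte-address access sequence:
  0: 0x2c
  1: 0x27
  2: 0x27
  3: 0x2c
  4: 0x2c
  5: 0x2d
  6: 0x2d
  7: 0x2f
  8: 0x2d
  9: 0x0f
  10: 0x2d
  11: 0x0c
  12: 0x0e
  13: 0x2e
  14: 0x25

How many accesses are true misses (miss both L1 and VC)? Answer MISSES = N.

0: 0x2c (blk 11, set 1) → MISS  vc=[]
1: 0x27 (blk 9, set 1) → MISS  vc=[11]
2: 0x27 (blk 9, set 1) → L1-HIT  vc=[11]
3: 0x2c (blk 11, set 1) → VC-HIT  vc=[9]
4: 0x2c (blk 11, set 1) → L1-HIT  vc=[9]
5: 0x2d (blk 11, set 1) → L1-HIT  vc=[9]
6: 0x2d (blk 11, set 1) → L1-HIT  vc=[9]
7: 0x2f (blk 11, set 1) → L1-HIT  vc=[9]
8: 0x2d (blk 11, set 1) → L1-HIT  vc=[9]
9: 0xf (blk 3, set 1) → MISS  vc=[9, 11]
10: 0x2d (blk 11, set 1) → VC-HIT  vc=[9, 3]
11: 0xc (blk 3, set 1) → VC-HIT  vc=[9, 11]
12: 0xe (blk 3, set 1) → L1-HIT  vc=[9, 11]
13: 0x2e (blk 11, set 1) → VC-HIT  vc=[9, 3]
14: 0x25 (blk 9, set 1) → VC-HIT  vc=[11, 3]

MISSES = 3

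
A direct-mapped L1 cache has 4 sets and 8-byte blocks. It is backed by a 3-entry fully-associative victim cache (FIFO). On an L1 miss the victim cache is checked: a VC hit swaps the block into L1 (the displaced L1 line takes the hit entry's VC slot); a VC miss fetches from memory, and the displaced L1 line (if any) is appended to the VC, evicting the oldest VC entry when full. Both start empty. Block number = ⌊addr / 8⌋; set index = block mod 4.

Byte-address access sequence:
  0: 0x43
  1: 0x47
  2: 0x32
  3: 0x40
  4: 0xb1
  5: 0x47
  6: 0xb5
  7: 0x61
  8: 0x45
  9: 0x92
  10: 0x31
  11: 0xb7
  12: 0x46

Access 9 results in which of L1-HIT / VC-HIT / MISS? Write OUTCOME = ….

#0 0x43→b8/s0 MISS; vc=[]
#1 0x47→b8/s0 L1-HIT; vc=[]
#2 0x32→b6/s2 MISS; vc=[]
#3 0x40→b8/s0 L1-HIT; vc=[]
#4 0xb1→b22/s2 MISS; vc=[6]
#5 0x47→b8/s0 L1-HIT; vc=[6]
#6 0xb5→b22/s2 L1-HIT; vc=[6]
#7 0x61→b12/s0 MISS; vc=[6,8]
#8 0x45→b8/s0 VC-HIT; vc=[6,12]
#9 0x92→b18/s2 MISS; vc=[6,12,22]
#10 0x31→b6/s2 VC-HIT; vc=[18,12,22]
#11 0xb7→b22/s2 VC-HIT; vc=[18,12,6]
#12 0x46→b8/s0 L1-HIT; vc=[18,12,6]

OUTCOME = MISS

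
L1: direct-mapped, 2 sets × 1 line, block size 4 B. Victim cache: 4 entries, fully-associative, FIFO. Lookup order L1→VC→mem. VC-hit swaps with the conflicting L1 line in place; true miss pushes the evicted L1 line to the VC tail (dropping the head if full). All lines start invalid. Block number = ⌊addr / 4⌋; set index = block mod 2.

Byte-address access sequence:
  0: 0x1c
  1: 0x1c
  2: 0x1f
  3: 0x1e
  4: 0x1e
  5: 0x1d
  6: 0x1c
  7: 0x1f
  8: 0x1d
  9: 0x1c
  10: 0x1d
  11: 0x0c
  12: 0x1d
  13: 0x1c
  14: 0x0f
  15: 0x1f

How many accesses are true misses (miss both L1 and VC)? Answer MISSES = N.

MISSES = 2

0: 0x1c (blk 7, set 1) → MISS  vc=[]
1: 0x1c (blk 7, set 1) → L1-HIT  vc=[]
2: 0x1f (blk 7, set 1) → L1-HIT  vc=[]
3: 0x1e (blk 7, set 1) → L1-HIT  vc=[]
4: 0x1e (blk 7, set 1) → L1-HIT  vc=[]
5: 0x1d (blk 7, set 1) → L1-HIT  vc=[]
6: 0x1c (blk 7, set 1) → L1-HIT  vc=[]
7: 0x1f (blk 7, set 1) → L1-HIT  vc=[]
8: 0x1d (blk 7, set 1) → L1-HIT  vc=[]
9: 0x1c (blk 7, set 1) → L1-HIT  vc=[]
10: 0x1d (blk 7, set 1) → L1-HIT  vc=[]
11: 0xc (blk 3, set 1) → MISS  vc=[7]
12: 0x1d (blk 7, set 1) → VC-HIT  vc=[3]
13: 0x1c (blk 7, set 1) → L1-HIT  vc=[3]
14: 0xf (blk 3, set 1) → VC-HIT  vc=[7]
15: 0x1f (blk 7, set 1) → VC-HIT  vc=[3]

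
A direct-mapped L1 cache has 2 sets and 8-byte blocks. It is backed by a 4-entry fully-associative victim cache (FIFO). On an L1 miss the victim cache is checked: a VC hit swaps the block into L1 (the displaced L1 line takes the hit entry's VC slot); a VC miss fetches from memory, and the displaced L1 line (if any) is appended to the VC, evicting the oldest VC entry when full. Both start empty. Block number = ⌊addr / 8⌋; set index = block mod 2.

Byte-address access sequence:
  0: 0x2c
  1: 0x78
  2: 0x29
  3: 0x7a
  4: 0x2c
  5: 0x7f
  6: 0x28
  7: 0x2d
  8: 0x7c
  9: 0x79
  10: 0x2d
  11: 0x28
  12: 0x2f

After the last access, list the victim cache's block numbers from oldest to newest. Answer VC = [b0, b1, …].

VC = [15]

#0 0x2c→b5/s1 MISS; vc=[]
#1 0x78→b15/s1 MISS; vc=[5]
#2 0x29→b5/s1 VC-HIT; vc=[15]
#3 0x7a→b15/s1 VC-HIT; vc=[5]
#4 0x2c→b5/s1 VC-HIT; vc=[15]
#5 0x7f→b15/s1 VC-HIT; vc=[5]
#6 0x28→b5/s1 VC-HIT; vc=[15]
#7 0x2d→b5/s1 L1-HIT; vc=[15]
#8 0x7c→b15/s1 VC-HIT; vc=[5]
#9 0x79→b15/s1 L1-HIT; vc=[5]
#10 0x2d→b5/s1 VC-HIT; vc=[15]
#11 0x28→b5/s1 L1-HIT; vc=[15]
#12 0x2f→b5/s1 L1-HIT; vc=[15]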